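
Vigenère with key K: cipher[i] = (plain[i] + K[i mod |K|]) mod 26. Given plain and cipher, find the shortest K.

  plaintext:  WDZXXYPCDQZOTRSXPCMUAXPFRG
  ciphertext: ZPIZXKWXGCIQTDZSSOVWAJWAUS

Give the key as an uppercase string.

DMJCAMHV

  i= 0: Z-W =  3 → D
  i= 1: P-D = 12 → M
  i= 2: I-Z =  9 → J
  i= 3: Z-X =  2 → C
  i= 4: X-X =  0 → A
  i= 5: K-Y = 12 → M
  i= 6: W-P =  7 → H
  i= 7: X-C = 21 → V
  i= 8: G-D =  3 → D
  i= 9: C-Q = 12 → M
  i=10: I-Z =  9 → J
  i=11: Q-O =  2 → C
  i=12: T-T =  0 → A
  i=13: D-R = 12 → M
  i=14: Z-S =  7 → H
  i=15: S-X = 21 → V
  i=16: S-P =  3 → D
  i=17: O-C = 12 → M
  i=18: V-M =  9 → J
  i=19: W-U =  2 → C
  i=20: A-A =  0 → A
  i=21: J-X = 12 → M
  i=22: W-P =  7 → H
  i=23: A-F = 21 → V
  i=24: U-R =  3 → D
  i=25: S-G = 12 → M
  shifts repeat with period 8: DMJCAMHV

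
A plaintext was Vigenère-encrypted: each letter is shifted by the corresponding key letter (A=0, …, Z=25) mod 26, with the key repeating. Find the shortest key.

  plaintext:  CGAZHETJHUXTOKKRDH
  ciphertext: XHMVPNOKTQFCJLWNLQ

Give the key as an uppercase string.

VBMWIJ

  i= 0: X-C = 21 → V
  i= 1: H-G =  1 → B
  i= 2: M-A = 12 → M
  i= 3: V-Z = 22 → W
  i= 4: P-H =  8 → I
  i= 5: N-E =  9 → J
  i= 6: O-T = 21 → V
  i= 7: K-J =  1 → B
  i= 8: T-H = 12 → M
  i= 9: Q-U = 22 → W
  i=10: F-X =  8 → I
  i=11: C-T =  9 → J
  i=12: J-O = 21 → V
  i=13: L-K =  1 → B
  i=14: W-K = 12 → M
  i=15: N-R = 22 → W
  i=16: L-D =  8 → I
  i=17: Q-H =  9 → J
  shifts repeat with period 6: VBMWIJ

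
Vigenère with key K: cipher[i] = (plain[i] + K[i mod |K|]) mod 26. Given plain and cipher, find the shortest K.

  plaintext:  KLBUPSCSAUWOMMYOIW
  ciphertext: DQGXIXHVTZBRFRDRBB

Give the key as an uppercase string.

  i= 0: D-K = 19 → T
  i= 1: Q-L =  5 → F
  i= 2: G-B =  5 → F
  i= 3: X-U =  3 → D
  i= 4: I-P = 19 → T
  i= 5: X-S =  5 → F
  i= 6: H-C =  5 → F
  i= 7: V-S =  3 → D
  i= 8: T-A = 19 → T
  i= 9: Z-U =  5 → F
  i=10: B-W =  5 → F
  i=11: R-O =  3 → D
  i=12: F-M = 19 → T
  i=13: R-M =  5 → F
  i=14: D-Y =  5 → F
  i=15: R-O =  3 → D
  i=16: B-I = 19 → T
  i=17: B-W =  5 → F
  shifts repeat with period 4: TFFD

TFFD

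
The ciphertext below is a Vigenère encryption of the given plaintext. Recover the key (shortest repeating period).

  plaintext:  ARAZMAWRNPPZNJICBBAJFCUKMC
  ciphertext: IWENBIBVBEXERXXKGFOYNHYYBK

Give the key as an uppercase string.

  i= 0: I-A =  8 → I
  i= 1: W-R =  5 → F
  i= 2: E-A =  4 → E
  i= 3: N-Z = 14 → O
  i= 4: B-M = 15 → P
  i= 5: I-A =  8 → I
  i= 6: B-W =  5 → F
  i= 7: V-R =  4 → E
  i= 8: B-N = 14 → O
  i= 9: E-P = 15 → P
  i=10: X-P =  8 → I
  i=11: E-Z =  5 → F
  i=12: R-N =  4 → E
  i=13: X-J = 14 → O
  i=14: X-I = 15 → P
  i=15: K-C =  8 → I
  i=16: G-B =  5 → F
  i=17: F-B =  4 → E
  i=18: O-A = 14 → O
  i=19: Y-J = 15 → P
  i=20: N-F =  8 → I
  i=21: H-C =  5 → F
  i=22: Y-U =  4 → E
  i=23: Y-K = 14 → O
  i=24: B-M = 15 → P
  i=25: K-C =  8 → I
  shifts repeat with period 5: IFEOP

IFEOP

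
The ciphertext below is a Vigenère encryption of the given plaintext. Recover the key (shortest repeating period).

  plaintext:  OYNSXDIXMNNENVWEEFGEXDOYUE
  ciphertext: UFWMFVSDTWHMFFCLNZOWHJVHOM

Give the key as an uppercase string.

GHJUISK

  i= 0: U-O =  6 → G
  i= 1: F-Y =  7 → H
  i= 2: W-N =  9 → J
  i= 3: M-S = 20 → U
  i= 4: F-X =  8 → I
  i= 5: V-D = 18 → S
  i= 6: S-I = 10 → K
  i= 7: D-X =  6 → G
  i= 8: T-M =  7 → H
  i= 9: W-N =  9 → J
  i=10: H-N = 20 → U
  i=11: M-E =  8 → I
  i=12: F-N = 18 → S
  i=13: F-V = 10 → K
  i=14: C-W =  6 → G
  i=15: L-E =  7 → H
  i=16: N-E =  9 → J
  i=17: Z-F = 20 → U
  i=18: O-G =  8 → I
  i=19: W-E = 18 → S
  i=20: H-X = 10 → K
  i=21: J-D =  6 → G
  i=22: V-O =  7 → H
  i=23: H-Y =  9 → J
  i=24: O-U = 20 → U
  i=25: M-E =  8 → I
  shifts repeat with period 7: GHJUISK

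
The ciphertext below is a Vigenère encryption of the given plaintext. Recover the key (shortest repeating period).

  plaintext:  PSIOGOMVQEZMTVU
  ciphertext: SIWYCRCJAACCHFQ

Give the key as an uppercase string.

DQOKW

  i= 0: S-P =  3 → D
  i= 1: I-S = 16 → Q
  i= 2: W-I = 14 → O
  i= 3: Y-O = 10 → K
  i= 4: C-G = 22 → W
  i= 5: R-O =  3 → D
  i= 6: C-M = 16 → Q
  i= 7: J-V = 14 → O
  i= 8: A-Q = 10 → K
  i= 9: A-E = 22 → W
  i=10: C-Z =  3 → D
  i=11: C-M = 16 → Q
  i=12: H-T = 14 → O
  i=13: F-V = 10 → K
  i=14: Q-U = 22 → W
  shifts repeat with period 5: DQOKW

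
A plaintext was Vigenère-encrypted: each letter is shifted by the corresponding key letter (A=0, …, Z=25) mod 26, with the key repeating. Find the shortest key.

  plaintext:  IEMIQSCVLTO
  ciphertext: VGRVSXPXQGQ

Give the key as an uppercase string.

  i= 0: V-I = 13 → N
  i= 1: G-E =  2 → C
  i= 2: R-M =  5 → F
  i= 3: V-I = 13 → N
  i= 4: S-Q =  2 → C
  i= 5: X-S =  5 → F
  i= 6: P-C = 13 → N
  i= 7: X-V =  2 → C
  i= 8: Q-L =  5 → F
  i= 9: G-T = 13 → N
  i=10: Q-O =  2 → C
  shifts repeat with period 3: NCF

NCF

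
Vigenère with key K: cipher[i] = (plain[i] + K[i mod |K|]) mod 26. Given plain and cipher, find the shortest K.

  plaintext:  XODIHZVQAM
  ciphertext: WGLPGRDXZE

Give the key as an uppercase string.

ZSIH

  i= 0: W-X = 25 → Z
  i= 1: G-O = 18 → S
  i= 2: L-D =  8 → I
  i= 3: P-I =  7 → H
  i= 4: G-H = 25 → Z
  i= 5: R-Z = 18 → S
  i= 6: D-V =  8 → I
  i= 7: X-Q =  7 → H
  i= 8: Z-A = 25 → Z
  i= 9: E-M = 18 → S
  shifts repeat with period 4: ZSIH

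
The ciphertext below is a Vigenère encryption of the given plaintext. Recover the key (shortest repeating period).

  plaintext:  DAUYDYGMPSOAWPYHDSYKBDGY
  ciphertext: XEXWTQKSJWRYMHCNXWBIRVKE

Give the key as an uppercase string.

UEDYQSEG

  i= 0: X-D = 20 → U
  i= 1: E-A =  4 → E
  i= 2: X-U =  3 → D
  i= 3: W-Y = 24 → Y
  i= 4: T-D = 16 → Q
  i= 5: Q-Y = 18 → S
  i= 6: K-G =  4 → E
  i= 7: S-M =  6 → G
  i= 8: J-P = 20 → U
  i= 9: W-S =  4 → E
  i=10: R-O =  3 → D
  i=11: Y-A = 24 → Y
  i=12: M-W = 16 → Q
  i=13: H-P = 18 → S
  i=14: C-Y =  4 → E
  i=15: N-H =  6 → G
  i=16: X-D = 20 → U
  i=17: W-S =  4 → E
  i=18: B-Y =  3 → D
  i=19: I-K = 24 → Y
  i=20: R-B = 16 → Q
  i=21: V-D = 18 → S
  i=22: K-G =  4 → E
  i=23: E-Y =  6 → G
  shifts repeat with period 8: UEDYQSEG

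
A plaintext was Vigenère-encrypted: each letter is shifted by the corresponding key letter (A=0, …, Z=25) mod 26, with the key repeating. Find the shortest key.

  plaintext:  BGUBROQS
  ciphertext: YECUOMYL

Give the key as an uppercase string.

XYIT

  i= 0: Y-B = 23 → X
  i= 1: E-G = 24 → Y
  i= 2: C-U =  8 → I
  i= 3: U-B = 19 → T
  i= 4: O-R = 23 → X
  i= 5: M-O = 24 → Y
  i= 6: Y-Q =  8 → I
  i= 7: L-S = 19 → T
  shifts repeat with period 4: XYIT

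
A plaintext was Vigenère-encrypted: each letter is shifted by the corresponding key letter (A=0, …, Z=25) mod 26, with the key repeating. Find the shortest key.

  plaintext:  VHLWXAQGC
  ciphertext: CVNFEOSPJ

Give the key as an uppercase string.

HOCJ

  i= 0: C-V =  7 → H
  i= 1: V-H = 14 → O
  i= 2: N-L =  2 → C
  i= 3: F-W =  9 → J
  i= 4: E-X =  7 → H
  i= 5: O-A = 14 → O
  i= 6: S-Q =  2 → C
  i= 7: P-G =  9 → J
  i= 8: J-C =  7 → H
  shifts repeat with period 4: HOCJ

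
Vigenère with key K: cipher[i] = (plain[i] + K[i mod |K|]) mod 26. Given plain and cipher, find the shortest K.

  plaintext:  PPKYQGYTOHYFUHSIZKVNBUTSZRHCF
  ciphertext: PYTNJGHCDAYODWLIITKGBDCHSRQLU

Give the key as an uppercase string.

AJJPT

  i= 0: P-P =  0 → A
  i= 1: Y-P =  9 → J
  i= 2: T-K =  9 → J
  i= 3: N-Y = 15 → P
  i= 4: J-Q = 19 → T
  i= 5: G-G =  0 → A
  i= 6: H-Y =  9 → J
  i= 7: C-T =  9 → J
  i= 8: D-O = 15 → P
  i= 9: A-H = 19 → T
  i=10: Y-Y =  0 → A
  i=11: O-F =  9 → J
  i=12: D-U =  9 → J
  i=13: W-H = 15 → P
  i=14: L-S = 19 → T
  i=15: I-I =  0 → A
  i=16: I-Z =  9 → J
  i=17: T-K =  9 → J
  i=18: K-V = 15 → P
  i=19: G-N = 19 → T
  i=20: B-B =  0 → A
  i=21: D-U =  9 → J
  i=22: C-T =  9 → J
  i=23: H-S = 15 → P
  i=24: S-Z = 19 → T
  i=25: R-R =  0 → A
  i=26: Q-H =  9 → J
  i=27: L-C =  9 → J
  i=28: U-F = 15 → P
  shifts repeat with period 5: AJJPT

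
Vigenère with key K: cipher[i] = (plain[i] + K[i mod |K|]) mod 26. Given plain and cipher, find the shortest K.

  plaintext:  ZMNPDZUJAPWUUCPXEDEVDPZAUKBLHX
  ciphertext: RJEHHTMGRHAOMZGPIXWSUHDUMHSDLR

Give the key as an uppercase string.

SXRSEU

  i= 0: R-Z = 18 → S
  i= 1: J-M = 23 → X
  i= 2: E-N = 17 → R
  i= 3: H-P = 18 → S
  i= 4: H-D =  4 → E
  i= 5: T-Z = 20 → U
  i= 6: M-U = 18 → S
  i= 7: G-J = 23 → X
  i= 8: R-A = 17 → R
  i= 9: H-P = 18 → S
  i=10: A-W =  4 → E
  i=11: O-U = 20 → U
  i=12: M-U = 18 → S
  i=13: Z-C = 23 → X
  i=14: G-P = 17 → R
  i=15: P-X = 18 → S
  i=16: I-E =  4 → E
  i=17: X-D = 20 → U
  i=18: W-E = 18 → S
  i=19: S-V = 23 → X
  i=20: U-D = 17 → R
  i=21: H-P = 18 → S
  i=22: D-Z =  4 → E
  i=23: U-A = 20 → U
  i=24: M-U = 18 → S
  i=25: H-K = 23 → X
  i=26: S-B = 17 → R
  i=27: D-L = 18 → S
  i=28: L-H =  4 → E
  i=29: R-X = 20 → U
  shifts repeat with period 6: SXRSEU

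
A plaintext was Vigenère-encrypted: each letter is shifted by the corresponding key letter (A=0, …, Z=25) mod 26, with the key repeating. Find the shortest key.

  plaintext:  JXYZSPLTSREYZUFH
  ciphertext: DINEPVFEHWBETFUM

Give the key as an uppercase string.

ULPFXG

  i= 0: D-J = 20 → U
  i= 1: I-X = 11 → L
  i= 2: N-Y = 15 → P
  i= 3: E-Z =  5 → F
  i= 4: P-S = 23 → X
  i= 5: V-P =  6 → G
  i= 6: F-L = 20 → U
  i= 7: E-T = 11 → L
  i= 8: H-S = 15 → P
  i= 9: W-R =  5 → F
  i=10: B-E = 23 → X
  i=11: E-Y =  6 → G
  i=12: T-Z = 20 → U
  i=13: F-U = 11 → L
  i=14: U-F = 15 → P
  i=15: M-H =  5 → F
  shifts repeat with period 6: ULPFXG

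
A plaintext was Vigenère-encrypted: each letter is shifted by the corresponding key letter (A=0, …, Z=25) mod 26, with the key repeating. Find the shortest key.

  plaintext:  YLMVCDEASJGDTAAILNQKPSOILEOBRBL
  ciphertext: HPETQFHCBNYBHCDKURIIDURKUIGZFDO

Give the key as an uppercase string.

  i= 0: H-Y =  9 → J
  i= 1: P-L =  4 → E
  i= 2: E-M = 18 → S
  i= 3: T-V = 24 → Y
  i= 4: Q-C = 14 → O
  i= 5: F-D =  2 → C
  i= 6: H-E =  3 → D
  i= 7: C-A =  2 → C
  i= 8: B-S =  9 → J
  i= 9: N-J =  4 → E
  i=10: Y-G = 18 → S
  i=11: B-D = 24 → Y
  i=12: H-T = 14 → O
  i=13: C-A =  2 → C
  i=14: D-A =  3 → D
  i=15: K-I =  2 → C
  i=16: U-L =  9 → J
  i=17: R-N =  4 → E
  i=18: I-Q = 18 → S
  i=19: I-K = 24 → Y
  i=20: D-P = 14 → O
  i=21: U-S =  2 → C
  i=22: R-O =  3 → D
  i=23: K-I =  2 → C
  i=24: U-L =  9 → J
  i=25: I-E =  4 → E
  i=26: G-O = 18 → S
  i=27: Z-B = 24 → Y
  i=28: F-R = 14 → O
  i=29: D-B =  2 → C
  i=30: O-L =  3 → D
  shifts repeat with period 8: JESYOCDC

JESYOCDC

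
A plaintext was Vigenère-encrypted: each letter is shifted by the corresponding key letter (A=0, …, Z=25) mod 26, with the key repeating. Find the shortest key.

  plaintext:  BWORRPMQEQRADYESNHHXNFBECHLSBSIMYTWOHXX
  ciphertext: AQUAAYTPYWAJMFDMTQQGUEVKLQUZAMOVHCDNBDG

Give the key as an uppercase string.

ZUGJJJH

  i= 0: A-B = 25 → Z
  i= 1: Q-W = 20 → U
  i= 2: U-O =  6 → G
  i= 3: A-R =  9 → J
  i= 4: A-R =  9 → J
  i= 5: Y-P =  9 → J
  i= 6: T-M =  7 → H
  i= 7: P-Q = 25 → Z
  i= 8: Y-E = 20 → U
  i= 9: W-Q =  6 → G
  i=10: A-R =  9 → J
  i=11: J-A =  9 → J
  i=12: M-D =  9 → J
  i=13: F-Y =  7 → H
  i=14: D-E = 25 → Z
  i=15: M-S = 20 → U
  i=16: T-N =  6 → G
  i=17: Q-H =  9 → J
  i=18: Q-H =  9 → J
  i=19: G-X =  9 → J
  i=20: U-N =  7 → H
  i=21: E-F = 25 → Z
  i=22: V-B = 20 → U
  i=23: K-E =  6 → G
  i=24: L-C =  9 → J
  i=25: Q-H =  9 → J
  i=26: U-L =  9 → J
  i=27: Z-S =  7 → H
  i=28: A-B = 25 → Z
  i=29: M-S = 20 → U
  i=30: O-I =  6 → G
  i=31: V-M =  9 → J
  i=32: H-Y =  9 → J
  i=33: C-T =  9 → J
  i=34: D-W =  7 → H
  i=35: N-O = 25 → Z
  i=36: B-H = 20 → U
  i=37: D-X =  6 → G
  i=38: G-X =  9 → J
  shifts repeat with period 7: ZUGJJJH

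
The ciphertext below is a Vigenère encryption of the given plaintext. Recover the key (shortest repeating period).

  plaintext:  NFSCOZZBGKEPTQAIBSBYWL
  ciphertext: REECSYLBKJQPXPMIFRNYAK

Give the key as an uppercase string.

EZMA

  i= 0: R-N =  4 → E
  i= 1: E-F = 25 → Z
  i= 2: E-S = 12 → M
  i= 3: C-C =  0 → A
  i= 4: S-O =  4 → E
  i= 5: Y-Z = 25 → Z
  i= 6: L-Z = 12 → M
  i= 7: B-B =  0 → A
  i= 8: K-G =  4 → E
  i= 9: J-K = 25 → Z
  i=10: Q-E = 12 → M
  i=11: P-P =  0 → A
  i=12: X-T =  4 → E
  i=13: P-Q = 25 → Z
  i=14: M-A = 12 → M
  i=15: I-I =  0 → A
  i=16: F-B =  4 → E
  i=17: R-S = 25 → Z
  i=18: N-B = 12 → M
  i=19: Y-Y =  0 → A
  i=20: A-W =  4 → E
  i=21: K-L = 25 → Z
  shifts repeat with period 4: EZMA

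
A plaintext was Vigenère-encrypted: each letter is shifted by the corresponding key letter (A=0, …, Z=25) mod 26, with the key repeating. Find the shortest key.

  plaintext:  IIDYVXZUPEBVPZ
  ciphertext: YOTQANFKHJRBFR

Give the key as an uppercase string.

  i= 0: Y-I = 16 → Q
  i= 1: O-I =  6 → G
  i= 2: T-D = 16 → Q
  i= 3: Q-Y = 18 → S
  i= 4: A-V =  5 → F
  i= 5: N-X = 16 → Q
  i= 6: F-Z =  6 → G
  i= 7: K-U = 16 → Q
  i= 8: H-P = 18 → S
  i= 9: J-E =  5 → F
  i=10: R-B = 16 → Q
  i=11: B-V =  6 → G
  i=12: F-P = 16 → Q
  i=13: R-Z = 18 → S
  shifts repeat with period 5: QGQSF

QGQSF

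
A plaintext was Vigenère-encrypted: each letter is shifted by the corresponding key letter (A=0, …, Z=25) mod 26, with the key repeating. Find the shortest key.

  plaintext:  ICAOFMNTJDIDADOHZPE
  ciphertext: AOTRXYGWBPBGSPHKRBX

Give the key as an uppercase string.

SMTD

  i= 0: A-I = 18 → S
  i= 1: O-C = 12 → M
  i= 2: T-A = 19 → T
  i= 3: R-O =  3 → D
  i= 4: X-F = 18 → S
  i= 5: Y-M = 12 → M
  i= 6: G-N = 19 → T
  i= 7: W-T =  3 → D
  i= 8: B-J = 18 → S
  i= 9: P-D = 12 → M
  i=10: B-I = 19 → T
  i=11: G-D =  3 → D
  i=12: S-A = 18 → S
  i=13: P-D = 12 → M
  i=14: H-O = 19 → T
  i=15: K-H =  3 → D
  i=16: R-Z = 18 → S
  i=17: B-P = 12 → M
  i=18: X-E = 19 → T
  shifts repeat with period 4: SMTD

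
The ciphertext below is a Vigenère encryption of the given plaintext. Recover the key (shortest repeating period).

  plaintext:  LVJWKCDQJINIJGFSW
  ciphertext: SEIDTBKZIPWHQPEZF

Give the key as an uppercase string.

  i= 0: S-L =  7 → H
  i= 1: E-V =  9 → J
  i= 2: I-J = 25 → Z
  i= 3: D-W =  7 → H
  i= 4: T-K =  9 → J
  i= 5: B-C = 25 → Z
  i= 6: K-D =  7 → H
  i= 7: Z-Q =  9 → J
  i= 8: I-J = 25 → Z
  i= 9: P-I =  7 → H
  i=10: W-N =  9 → J
  i=11: H-I = 25 → Z
  i=12: Q-J =  7 → H
  i=13: P-G =  9 → J
  i=14: E-F = 25 → Z
  i=15: Z-S =  7 → H
  i=16: F-W =  9 → J
  shifts repeat with period 3: HJZ

HJZ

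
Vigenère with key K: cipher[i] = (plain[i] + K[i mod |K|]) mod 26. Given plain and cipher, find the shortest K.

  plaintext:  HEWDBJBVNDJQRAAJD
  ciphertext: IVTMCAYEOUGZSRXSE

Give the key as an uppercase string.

BRXJ

  i= 0: I-H =  1 → B
  i= 1: V-E = 17 → R
  i= 2: T-W = 23 → X
  i= 3: M-D =  9 → J
  i= 4: C-B =  1 → B
  i= 5: A-J = 17 → R
  i= 6: Y-B = 23 → X
  i= 7: E-V =  9 → J
  i= 8: O-N =  1 → B
  i= 9: U-D = 17 → R
  i=10: G-J = 23 → X
  i=11: Z-Q =  9 → J
  i=12: S-R =  1 → B
  i=13: R-A = 17 → R
  i=14: X-A = 23 → X
  i=15: S-J =  9 → J
  i=16: E-D =  1 → B
  shifts repeat with period 4: BRXJ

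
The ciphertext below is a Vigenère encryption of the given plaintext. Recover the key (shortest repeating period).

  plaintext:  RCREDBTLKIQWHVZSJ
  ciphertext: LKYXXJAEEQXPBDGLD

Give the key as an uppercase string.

UIHT

  i= 0: L-R = 20 → U
  i= 1: K-C =  8 → I
  i= 2: Y-R =  7 → H
  i= 3: X-E = 19 → T
  i= 4: X-D = 20 → U
  i= 5: J-B =  8 → I
  i= 6: A-T =  7 → H
  i= 7: E-L = 19 → T
  i= 8: E-K = 20 → U
  i= 9: Q-I =  8 → I
  i=10: X-Q =  7 → H
  i=11: P-W = 19 → T
  i=12: B-H = 20 → U
  i=13: D-V =  8 → I
  i=14: G-Z =  7 → H
  i=15: L-S = 19 → T
  i=16: D-J = 20 → U
  shifts repeat with period 4: UIHT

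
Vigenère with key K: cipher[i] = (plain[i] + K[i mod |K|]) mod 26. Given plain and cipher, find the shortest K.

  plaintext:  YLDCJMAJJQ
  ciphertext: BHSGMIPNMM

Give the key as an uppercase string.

DWPE

  i= 0: B-Y =  3 → D
  i= 1: H-L = 22 → W
  i= 2: S-D = 15 → P
  i= 3: G-C =  4 → E
  i= 4: M-J =  3 → D
  i= 5: I-M = 22 → W
  i= 6: P-A = 15 → P
  i= 7: N-J =  4 → E
  i= 8: M-J =  3 → D
  i= 9: M-Q = 22 → W
  shifts repeat with period 4: DWPE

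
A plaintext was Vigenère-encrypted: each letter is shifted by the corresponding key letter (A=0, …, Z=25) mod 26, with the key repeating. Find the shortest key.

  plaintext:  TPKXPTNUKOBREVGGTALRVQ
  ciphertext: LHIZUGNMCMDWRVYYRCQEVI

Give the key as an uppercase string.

SSYCFNA

  i= 0: L-T = 18 → S
  i= 1: H-P = 18 → S
  i= 2: I-K = 24 → Y
  i= 3: Z-X =  2 → C
  i= 4: U-P =  5 → F
  i= 5: G-T = 13 → N
  i= 6: N-N =  0 → A
  i= 7: M-U = 18 → S
  i= 8: C-K = 18 → S
  i= 9: M-O = 24 → Y
  i=10: D-B =  2 → C
  i=11: W-R =  5 → F
  i=12: R-E = 13 → N
  i=13: V-V =  0 → A
  i=14: Y-G = 18 → S
  i=15: Y-G = 18 → S
  i=16: R-T = 24 → Y
  i=17: C-A =  2 → C
  i=18: Q-L =  5 → F
  i=19: E-R = 13 → N
  i=20: V-V =  0 → A
  i=21: I-Q = 18 → S
  shifts repeat with period 7: SSYCFNA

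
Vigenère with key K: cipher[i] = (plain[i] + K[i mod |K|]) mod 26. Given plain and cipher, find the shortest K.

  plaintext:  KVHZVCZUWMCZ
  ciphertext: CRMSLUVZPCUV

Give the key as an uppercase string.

  i= 0: C-K = 18 → S
  i= 1: R-V = 22 → W
  i= 2: M-H =  5 → F
  i= 3: S-Z = 19 → T
  i= 4: L-V = 16 → Q
  i= 5: U-C = 18 → S
  i= 6: V-Z = 22 → W
  i= 7: Z-U =  5 → F
  i= 8: P-W = 19 → T
  i= 9: C-M = 16 → Q
  i=10: U-C = 18 → S
  i=11: V-Z = 22 → W
  shifts repeat with period 5: SWFTQ

SWFTQ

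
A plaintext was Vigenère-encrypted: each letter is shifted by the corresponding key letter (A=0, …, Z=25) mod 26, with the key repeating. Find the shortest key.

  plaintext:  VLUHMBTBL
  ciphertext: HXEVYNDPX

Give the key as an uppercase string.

  i= 0: H-V = 12 → M
  i= 1: X-L = 12 → M
  i= 2: E-U = 10 → K
  i= 3: V-H = 14 → O
  i= 4: Y-M = 12 → M
  i= 5: N-B = 12 → M
  i= 6: D-T = 10 → K
  i= 7: P-B = 14 → O
  i= 8: X-L = 12 → M
  shifts repeat with period 4: MMKO

MMKO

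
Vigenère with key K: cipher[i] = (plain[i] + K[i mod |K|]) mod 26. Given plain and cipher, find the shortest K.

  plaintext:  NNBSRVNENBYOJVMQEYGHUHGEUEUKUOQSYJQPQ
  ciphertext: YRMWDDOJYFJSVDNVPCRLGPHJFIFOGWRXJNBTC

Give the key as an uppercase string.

  i= 0: Y-N = 11 → L
  i= 1: R-N =  4 → E
  i= 2: M-B = 11 → L
  i= 3: W-S =  4 → E
  i= 4: D-R = 12 → M
  i= 5: D-V =  8 → I
  i= 6: O-N =  1 → B
  i= 7: J-E =  5 → F
  i= 8: Y-N = 11 → L
  i= 9: F-B =  4 → E
  i=10: J-Y = 11 → L
  i=11: S-O =  4 → E
  i=12: V-J = 12 → M
  i=13: D-V =  8 → I
  i=14: N-M =  1 → B
  i=15: V-Q =  5 → F
  i=16: P-E = 11 → L
  i=17: C-Y =  4 → E
  i=18: R-G = 11 → L
  i=19: L-H =  4 → E
  i=20: G-U = 12 → M
  i=21: P-H =  8 → I
  i=22: H-G =  1 → B
  i=23: J-E =  5 → F
  i=24: F-U = 11 → L
  i=25: I-E =  4 → E
  i=26: F-U = 11 → L
  i=27: O-K =  4 → E
  i=28: G-U = 12 → M
  i=29: W-O =  8 → I
  i=30: R-Q =  1 → B
  i=31: X-S =  5 → F
  i=32: J-Y = 11 → L
  i=33: N-J =  4 → E
  i=34: B-Q = 11 → L
  i=35: T-P =  4 → E
  i=36: C-Q = 12 → M
  shifts repeat with period 8: LELEMIBF

LELEMIBF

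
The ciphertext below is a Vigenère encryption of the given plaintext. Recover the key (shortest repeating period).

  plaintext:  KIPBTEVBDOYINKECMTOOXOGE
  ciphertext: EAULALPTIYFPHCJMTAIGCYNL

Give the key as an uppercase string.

  i= 0: E-K = 20 → U
  i= 1: A-I = 18 → S
  i= 2: U-P =  5 → F
  i= 3: L-B = 10 → K
  i= 4: A-T =  7 → H
  i= 5: L-E =  7 → H
  i= 6: P-V = 20 → U
  i= 7: T-B = 18 → S
  i= 8: I-D =  5 → F
  i= 9: Y-O = 10 → K
  i=10: F-Y =  7 → H
  i=11: P-I =  7 → H
  i=12: H-N = 20 → U
  i=13: C-K = 18 → S
  i=14: J-E =  5 → F
  i=15: M-C = 10 → K
  i=16: T-M =  7 → H
  i=17: A-T =  7 → H
  i=18: I-O = 20 → U
  i=19: G-O = 18 → S
  i=20: C-X =  5 → F
  i=21: Y-O = 10 → K
  i=22: N-G =  7 → H
  i=23: L-E =  7 → H
  shifts repeat with period 6: USFKHH

USFKHH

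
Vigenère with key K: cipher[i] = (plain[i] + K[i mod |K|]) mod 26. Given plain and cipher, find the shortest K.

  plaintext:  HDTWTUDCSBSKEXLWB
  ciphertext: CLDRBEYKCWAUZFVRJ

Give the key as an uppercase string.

  i= 0: C-H = 21 → V
  i= 1: L-D =  8 → I
  i= 2: D-T = 10 → K
  i= 3: R-W = 21 → V
  i= 4: B-T =  8 → I
  i= 5: E-U = 10 → K
  i= 6: Y-D = 21 → V
  i= 7: K-C =  8 → I
  i= 8: C-S = 10 → K
  i= 9: W-B = 21 → V
  i=10: A-S =  8 → I
  i=11: U-K = 10 → K
  i=12: Z-E = 21 → V
  i=13: F-X =  8 → I
  i=14: V-L = 10 → K
  i=15: R-W = 21 → V
  i=16: J-B =  8 → I
  shifts repeat with period 3: VIK

VIK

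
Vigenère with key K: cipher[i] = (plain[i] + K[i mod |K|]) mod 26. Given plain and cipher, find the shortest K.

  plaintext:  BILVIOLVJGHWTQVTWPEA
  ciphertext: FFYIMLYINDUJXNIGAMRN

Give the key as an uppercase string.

  i= 0: F-B =  4 → E
  i= 1: F-I = 23 → X
  i= 2: Y-L = 13 → N
  i= 3: I-V = 13 → N
  i= 4: M-I =  4 → E
  i= 5: L-O = 23 → X
  i= 6: Y-L = 13 → N
  i= 7: I-V = 13 → N
  i= 8: N-J =  4 → E
  i= 9: D-G = 23 → X
  i=10: U-H = 13 → N
  i=11: J-W = 13 → N
  i=12: X-T =  4 → E
  i=13: N-Q = 23 → X
  i=14: I-V = 13 → N
  i=15: G-T = 13 → N
  i=16: A-W =  4 → E
  i=17: M-P = 23 → X
  i=18: R-E = 13 → N
  i=19: N-A = 13 → N
  shifts repeat with period 4: EXNN

EXNN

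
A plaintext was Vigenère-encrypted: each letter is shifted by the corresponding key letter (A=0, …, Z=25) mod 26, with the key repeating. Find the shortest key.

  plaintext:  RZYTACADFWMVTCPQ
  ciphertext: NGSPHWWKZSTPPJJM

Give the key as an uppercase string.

WHU

  i= 0: N-R = 22 → W
  i= 1: G-Z =  7 → H
  i= 2: S-Y = 20 → U
  i= 3: P-T = 22 → W
  i= 4: H-A =  7 → H
  i= 5: W-C = 20 → U
  i= 6: W-A = 22 → W
  i= 7: K-D =  7 → H
  i= 8: Z-F = 20 → U
  i= 9: S-W = 22 → W
  i=10: T-M =  7 → H
  i=11: P-V = 20 → U
  i=12: P-T = 22 → W
  i=13: J-C =  7 → H
  i=14: J-P = 20 → U
  i=15: M-Q = 22 → W
  shifts repeat with period 3: WHU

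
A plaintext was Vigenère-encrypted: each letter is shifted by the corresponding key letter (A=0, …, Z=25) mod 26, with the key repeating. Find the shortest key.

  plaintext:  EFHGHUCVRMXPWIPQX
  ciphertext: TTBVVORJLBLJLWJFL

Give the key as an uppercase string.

  i= 0: T-E = 15 → P
  i= 1: T-F = 14 → O
  i= 2: B-H = 20 → U
  i= 3: V-G = 15 → P
  i= 4: V-H = 14 → O
  i= 5: O-U = 20 → U
  i= 6: R-C = 15 → P
  i= 7: J-V = 14 → O
  i= 8: L-R = 20 → U
  i= 9: B-M = 15 → P
  i=10: L-X = 14 → O
  i=11: J-P = 20 → U
  i=12: L-W = 15 → P
  i=13: W-I = 14 → O
  i=14: J-P = 20 → U
  i=15: F-Q = 15 → P
  i=16: L-X = 14 → O
  shifts repeat with period 3: POU

POU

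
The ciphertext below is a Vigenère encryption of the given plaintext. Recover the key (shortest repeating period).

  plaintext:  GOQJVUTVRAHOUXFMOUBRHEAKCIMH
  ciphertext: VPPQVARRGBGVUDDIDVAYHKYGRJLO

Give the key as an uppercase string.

PBZHAGYW

  i= 0: V-G = 15 → P
  i= 1: P-O =  1 → B
  i= 2: P-Q = 25 → Z
  i= 3: Q-J =  7 → H
  i= 4: V-V =  0 → A
  i= 5: A-U =  6 → G
  i= 6: R-T = 24 → Y
  i= 7: R-V = 22 → W
  i= 8: G-R = 15 → P
  i= 9: B-A =  1 → B
  i=10: G-H = 25 → Z
  i=11: V-O =  7 → H
  i=12: U-U =  0 → A
  i=13: D-X =  6 → G
  i=14: D-F = 24 → Y
  i=15: I-M = 22 → W
  i=16: D-O = 15 → P
  i=17: V-U =  1 → B
  i=18: A-B = 25 → Z
  i=19: Y-R =  7 → H
  i=20: H-H =  0 → A
  i=21: K-E =  6 → G
  i=22: Y-A = 24 → Y
  i=23: G-K = 22 → W
  i=24: R-C = 15 → P
  i=25: J-I =  1 → B
  i=26: L-M = 25 → Z
  i=27: O-H =  7 → H
  shifts repeat with period 8: PBZHAGYW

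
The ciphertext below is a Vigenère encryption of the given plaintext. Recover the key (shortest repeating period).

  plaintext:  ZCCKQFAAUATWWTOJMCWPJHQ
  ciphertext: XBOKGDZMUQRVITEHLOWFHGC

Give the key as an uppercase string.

  i= 0: X-Z = 24 → Y
  i= 1: B-C = 25 → Z
  i= 2: O-C = 12 → M
  i= 3: K-K =  0 → A
  i= 4: G-Q = 16 → Q
  i= 5: D-F = 24 → Y
  i= 6: Z-A = 25 → Z
  i= 7: M-A = 12 → M
  i= 8: U-U =  0 → A
  i= 9: Q-A = 16 → Q
  i=10: R-T = 24 → Y
  i=11: V-W = 25 → Z
  i=12: I-W = 12 → M
  i=13: T-T =  0 → A
  i=14: E-O = 16 → Q
  i=15: H-J = 24 → Y
  i=16: L-M = 25 → Z
  i=17: O-C = 12 → M
  i=18: W-W =  0 → A
  i=19: F-P = 16 → Q
  i=20: H-J = 24 → Y
  i=21: G-H = 25 → Z
  i=22: C-Q = 12 → M
  shifts repeat with period 5: YZMAQ

YZMAQ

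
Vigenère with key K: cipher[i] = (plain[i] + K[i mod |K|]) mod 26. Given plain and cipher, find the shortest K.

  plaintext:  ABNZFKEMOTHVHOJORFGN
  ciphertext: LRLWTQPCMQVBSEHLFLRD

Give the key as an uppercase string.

LQYXOG

  i= 0: L-A = 11 → L
  i= 1: R-B = 16 → Q
  i= 2: L-N = 24 → Y
  i= 3: W-Z = 23 → X
  i= 4: T-F = 14 → O
  i= 5: Q-K =  6 → G
  i= 6: P-E = 11 → L
  i= 7: C-M = 16 → Q
  i= 8: M-O = 24 → Y
  i= 9: Q-T = 23 → X
  i=10: V-H = 14 → O
  i=11: B-V =  6 → G
  i=12: S-H = 11 → L
  i=13: E-O = 16 → Q
  i=14: H-J = 24 → Y
  i=15: L-O = 23 → X
  i=16: F-R = 14 → O
  i=17: L-F =  6 → G
  i=18: R-G = 11 → L
  i=19: D-N = 16 → Q
  shifts repeat with period 6: LQYXOG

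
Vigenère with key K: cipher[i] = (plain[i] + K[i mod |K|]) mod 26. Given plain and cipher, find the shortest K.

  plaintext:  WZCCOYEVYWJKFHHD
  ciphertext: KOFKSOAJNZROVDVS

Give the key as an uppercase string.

  i= 0: K-W = 14 → O
  i= 1: O-Z = 15 → P
  i= 2: F-C =  3 → D
  i= 3: K-C =  8 → I
  i= 4: S-O =  4 → E
  i= 5: O-Y = 16 → Q
  i= 6: A-E = 22 → W
  i= 7: J-V = 14 → O
  i= 8: N-Y = 15 → P
  i= 9: Z-W =  3 → D
  i=10: R-J =  8 → I
  i=11: O-K =  4 → E
  i=12: V-F = 16 → Q
  i=13: D-H = 22 → W
  i=14: V-H = 14 → O
  i=15: S-D = 15 → P
  shifts repeat with period 7: OPDIEQW

OPDIEQW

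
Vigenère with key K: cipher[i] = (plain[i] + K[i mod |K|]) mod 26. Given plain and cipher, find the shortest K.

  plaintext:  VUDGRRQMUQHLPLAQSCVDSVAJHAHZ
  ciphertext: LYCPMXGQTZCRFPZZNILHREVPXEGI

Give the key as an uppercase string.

  i= 0: L-V = 16 → Q
  i= 1: Y-U =  4 → E
  i= 2: C-D = 25 → Z
  i= 3: P-G =  9 → J
  i= 4: M-R = 21 → V
  i= 5: X-R =  6 → G
  i= 6: G-Q = 16 → Q
  i= 7: Q-M =  4 → E
  i= 8: T-U = 25 → Z
  i= 9: Z-Q =  9 → J
  i=10: C-H = 21 → V
  i=11: R-L =  6 → G
  i=12: F-P = 16 → Q
  i=13: P-L =  4 → E
  i=14: Z-A = 25 → Z
  i=15: Z-Q =  9 → J
  i=16: N-S = 21 → V
  i=17: I-C =  6 → G
  i=18: L-V = 16 → Q
  i=19: H-D =  4 → E
  i=20: R-S = 25 → Z
  i=21: E-V =  9 → J
  i=22: V-A = 21 → V
  i=23: P-J =  6 → G
  i=24: X-H = 16 → Q
  i=25: E-A =  4 → E
  i=26: G-H = 25 → Z
  i=27: I-Z =  9 → J
  shifts repeat with period 6: QEZJVG

QEZJVG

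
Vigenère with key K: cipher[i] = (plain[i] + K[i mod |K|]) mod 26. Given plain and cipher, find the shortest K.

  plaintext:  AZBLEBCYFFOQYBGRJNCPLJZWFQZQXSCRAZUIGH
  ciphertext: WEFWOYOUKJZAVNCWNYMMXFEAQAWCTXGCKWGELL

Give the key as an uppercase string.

WFELKXM

  i= 0: W-A = 22 → W
  i= 1: E-Z =  5 → F
  i= 2: F-B =  4 → E
  i= 3: W-L = 11 → L
  i= 4: O-E = 10 → K
  i= 5: Y-B = 23 → X
  i= 6: O-C = 12 → M
  i= 7: U-Y = 22 → W
  i= 8: K-F =  5 → F
  i= 9: J-F =  4 → E
  i=10: Z-O = 11 → L
  i=11: A-Q = 10 → K
  i=12: V-Y = 23 → X
  i=13: N-B = 12 → M
  i=14: C-G = 22 → W
  i=15: W-R =  5 → F
  i=16: N-J =  4 → E
  i=17: Y-N = 11 → L
  i=18: M-C = 10 → K
  i=19: M-P = 23 → X
  i=20: X-L = 12 → M
  i=21: F-J = 22 → W
  i=22: E-Z =  5 → F
  i=23: A-W =  4 → E
  i=24: Q-F = 11 → L
  i=25: A-Q = 10 → K
  i=26: W-Z = 23 → X
  i=27: C-Q = 12 → M
  i=28: T-X = 22 → W
  i=29: X-S =  5 → F
  i=30: G-C =  4 → E
  i=31: C-R = 11 → L
  i=32: K-A = 10 → K
  i=33: W-Z = 23 → X
  i=34: G-U = 12 → M
  i=35: E-I = 22 → W
  i=36: L-G =  5 → F
  i=37: L-H =  4 → E
  shifts repeat with period 7: WFELKXM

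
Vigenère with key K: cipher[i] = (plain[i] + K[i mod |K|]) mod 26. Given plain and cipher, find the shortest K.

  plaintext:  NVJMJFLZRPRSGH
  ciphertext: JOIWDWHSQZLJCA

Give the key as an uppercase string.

  i= 0: J-N = 22 → W
  i= 1: O-V = 19 → T
  i= 2: I-J = 25 → Z
  i= 3: W-M = 10 → K
  i= 4: D-J = 20 → U
  i= 5: W-F = 17 → R
  i= 6: H-L = 22 → W
  i= 7: S-Z = 19 → T
  i= 8: Q-R = 25 → Z
  i= 9: Z-P = 10 → K
  i=10: L-R = 20 → U
  i=11: J-S = 17 → R
  i=12: C-G = 22 → W
  i=13: A-H = 19 → T
  shifts repeat with period 6: WTZKUR

WTZKUR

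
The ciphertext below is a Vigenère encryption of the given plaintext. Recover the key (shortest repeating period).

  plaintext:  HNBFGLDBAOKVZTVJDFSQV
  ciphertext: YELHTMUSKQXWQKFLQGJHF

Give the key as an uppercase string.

RRKCNB

  i= 0: Y-H = 17 → R
  i= 1: E-N = 17 → R
  i= 2: L-B = 10 → K
  i= 3: H-F =  2 → C
  i= 4: T-G = 13 → N
  i= 5: M-L =  1 → B
  i= 6: U-D = 17 → R
  i= 7: S-B = 17 → R
  i= 8: K-A = 10 → K
  i= 9: Q-O =  2 → C
  i=10: X-K = 13 → N
  i=11: W-V =  1 → B
  i=12: Q-Z = 17 → R
  i=13: K-T = 17 → R
  i=14: F-V = 10 → K
  i=15: L-J =  2 → C
  i=16: Q-D = 13 → N
  i=17: G-F =  1 → B
  i=18: J-S = 17 → R
  i=19: H-Q = 17 → R
  i=20: F-V = 10 → K
  shifts repeat with period 6: RRKCNB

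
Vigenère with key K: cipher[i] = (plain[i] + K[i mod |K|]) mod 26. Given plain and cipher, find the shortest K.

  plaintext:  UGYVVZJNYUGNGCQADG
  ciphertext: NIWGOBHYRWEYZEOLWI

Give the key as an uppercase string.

TCYL

  i= 0: N-U = 19 → T
  i= 1: I-G =  2 → C
  i= 2: W-Y = 24 → Y
  i= 3: G-V = 11 → L
  i= 4: O-V = 19 → T
  i= 5: B-Z =  2 → C
  i= 6: H-J = 24 → Y
  i= 7: Y-N = 11 → L
  i= 8: R-Y = 19 → T
  i= 9: W-U =  2 → C
  i=10: E-G = 24 → Y
  i=11: Y-N = 11 → L
  i=12: Z-G = 19 → T
  i=13: E-C =  2 → C
  i=14: O-Q = 24 → Y
  i=15: L-A = 11 → L
  i=16: W-D = 19 → T
  i=17: I-G =  2 → C
  shifts repeat with period 4: TCYL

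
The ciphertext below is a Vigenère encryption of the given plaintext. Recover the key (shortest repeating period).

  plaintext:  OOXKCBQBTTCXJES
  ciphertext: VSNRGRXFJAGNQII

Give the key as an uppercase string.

  i= 0: V-O =  7 → H
  i= 1: S-O =  4 → E
  i= 2: N-X = 16 → Q
  i= 3: R-K =  7 → H
  i= 4: G-C =  4 → E
  i= 5: R-B = 16 → Q
  i= 6: X-Q =  7 → H
  i= 7: F-B =  4 → E
  i= 8: J-T = 16 → Q
  i= 9: A-T =  7 → H
  i=10: G-C =  4 → E
  i=11: N-X = 16 → Q
  i=12: Q-J =  7 → H
  i=13: I-E =  4 → E
  i=14: I-S = 16 → Q
  shifts repeat with period 3: HEQ

HEQ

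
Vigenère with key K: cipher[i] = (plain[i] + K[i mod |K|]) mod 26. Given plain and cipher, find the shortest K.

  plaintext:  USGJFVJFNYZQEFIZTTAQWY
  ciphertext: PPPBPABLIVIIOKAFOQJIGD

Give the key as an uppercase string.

VXJSKFSG

  i= 0: P-U = 21 → V
  i= 1: P-S = 23 → X
  i= 2: P-G =  9 → J
  i= 3: B-J = 18 → S
  i= 4: P-F = 10 → K
  i= 5: A-V =  5 → F
  i= 6: B-J = 18 → S
  i= 7: L-F =  6 → G
  i= 8: I-N = 21 → V
  i= 9: V-Y = 23 → X
  i=10: I-Z =  9 → J
  i=11: I-Q = 18 → S
  i=12: O-E = 10 → K
  i=13: K-F =  5 → F
  i=14: A-I = 18 → S
  i=15: F-Z =  6 → G
  i=16: O-T = 21 → V
  i=17: Q-T = 23 → X
  i=18: J-A =  9 → J
  i=19: I-Q = 18 → S
  i=20: G-W = 10 → K
  i=21: D-Y =  5 → F
  shifts repeat with period 8: VXJSKFSG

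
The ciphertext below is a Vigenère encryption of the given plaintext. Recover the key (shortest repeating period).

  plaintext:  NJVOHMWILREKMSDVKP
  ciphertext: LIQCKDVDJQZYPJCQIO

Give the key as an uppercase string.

  i= 0: L-N = 24 → Y
  i= 1: I-J = 25 → Z
  i= 2: Q-V = 21 → V
  i= 3: C-O = 14 → O
  i= 4: K-H =  3 → D
  i= 5: D-M = 17 → R
  i= 6: V-W = 25 → Z
  i= 7: D-I = 21 → V
  i= 8: J-L = 24 → Y
  i= 9: Q-R = 25 → Z
  i=10: Z-E = 21 → V
  i=11: Y-K = 14 → O
  i=12: P-M =  3 → D
  i=13: J-S = 17 → R
  i=14: C-D = 25 → Z
  i=15: Q-V = 21 → V
  i=16: I-K = 24 → Y
  i=17: O-P = 25 → Z
  shifts repeat with period 8: YZVODRZV

YZVODRZV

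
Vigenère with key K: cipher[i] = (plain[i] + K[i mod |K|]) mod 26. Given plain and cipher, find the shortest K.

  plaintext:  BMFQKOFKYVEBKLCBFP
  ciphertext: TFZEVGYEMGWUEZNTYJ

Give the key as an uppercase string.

  i= 0: T-B = 18 → S
  i= 1: F-M = 19 → T
  i= 2: Z-F = 20 → U
  i= 3: E-Q = 14 → O
  i= 4: V-K = 11 → L
  i= 5: G-O = 18 → S
  i= 6: Y-F = 19 → T
  i= 7: E-K = 20 → U
  i= 8: M-Y = 14 → O
  i= 9: G-V = 11 → L
  i=10: W-E = 18 → S
  i=11: U-B = 19 → T
  i=12: E-K = 20 → U
  i=13: Z-L = 14 → O
  i=14: N-C = 11 → L
  i=15: T-B = 18 → S
  i=16: Y-F = 19 → T
  i=17: J-P = 20 → U
  shifts repeat with period 5: STUOL

STUOL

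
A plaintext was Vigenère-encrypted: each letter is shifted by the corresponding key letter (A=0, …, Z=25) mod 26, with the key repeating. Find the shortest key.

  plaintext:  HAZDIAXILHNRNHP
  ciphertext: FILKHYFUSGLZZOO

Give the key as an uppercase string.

YIMHZ

  i= 0: F-H = 24 → Y
  i= 1: I-A =  8 → I
  i= 2: L-Z = 12 → M
  i= 3: K-D =  7 → H
  i= 4: H-I = 25 → Z
  i= 5: Y-A = 24 → Y
  i= 6: F-X =  8 → I
  i= 7: U-I = 12 → M
  i= 8: S-L =  7 → H
  i= 9: G-H = 25 → Z
  i=10: L-N = 24 → Y
  i=11: Z-R =  8 → I
  i=12: Z-N = 12 → M
  i=13: O-H =  7 → H
  i=14: O-P = 25 → Z
  shifts repeat with period 5: YIMHZ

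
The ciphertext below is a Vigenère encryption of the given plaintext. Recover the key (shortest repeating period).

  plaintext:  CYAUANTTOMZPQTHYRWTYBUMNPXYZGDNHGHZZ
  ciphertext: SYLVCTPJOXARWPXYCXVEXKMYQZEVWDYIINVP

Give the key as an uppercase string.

QALBCGW

  i= 0: S-C = 16 → Q
  i= 1: Y-Y =  0 → A
  i= 2: L-A = 11 → L
  i= 3: V-U =  1 → B
  i= 4: C-A =  2 → C
  i= 5: T-N =  6 → G
  i= 6: P-T = 22 → W
  i= 7: J-T = 16 → Q
  i= 8: O-O =  0 → A
  i= 9: X-M = 11 → L
  i=10: A-Z =  1 → B
  i=11: R-P =  2 → C
  i=12: W-Q =  6 → G
  i=13: P-T = 22 → W
  i=14: X-H = 16 → Q
  i=15: Y-Y =  0 → A
  i=16: C-R = 11 → L
  i=17: X-W =  1 → B
  i=18: V-T =  2 → C
  i=19: E-Y =  6 → G
  i=20: X-B = 22 → W
  i=21: K-U = 16 → Q
  i=22: M-M =  0 → A
  i=23: Y-N = 11 → L
  i=24: Q-P =  1 → B
  i=25: Z-X =  2 → C
  i=26: E-Y =  6 → G
  i=27: V-Z = 22 → W
  i=28: W-G = 16 → Q
  i=29: D-D =  0 → A
  i=30: Y-N = 11 → L
  i=31: I-H =  1 → B
  i=32: I-G =  2 → C
  i=33: N-H =  6 → G
  i=34: V-Z = 22 → W
  i=35: P-Z = 16 → Q
  shifts repeat with period 7: QALBCGW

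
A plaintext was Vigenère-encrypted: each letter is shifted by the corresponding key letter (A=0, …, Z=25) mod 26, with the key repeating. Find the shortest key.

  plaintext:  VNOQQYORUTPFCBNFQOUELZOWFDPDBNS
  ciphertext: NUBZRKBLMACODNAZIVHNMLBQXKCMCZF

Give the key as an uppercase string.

  i= 0: N-V = 18 → S
  i= 1: U-N =  7 → H
  i= 2: B-O = 13 → N
  i= 3: Z-Q =  9 → J
  i= 4: R-Q =  1 → B
  i= 5: K-Y = 12 → M
  i= 6: B-O = 13 → N
  i= 7: L-R = 20 → U
  i= 8: M-U = 18 → S
  i= 9: A-T =  7 → H
  i=10: C-P = 13 → N
  i=11: O-F =  9 → J
  i=12: D-C =  1 → B
  i=13: N-B = 12 → M
  i=14: A-N = 13 → N
  i=15: Z-F = 20 → U
  i=16: I-Q = 18 → S
  i=17: V-O =  7 → H
  i=18: H-U = 13 → N
  i=19: N-E =  9 → J
  i=20: M-L =  1 → B
  i=21: L-Z = 12 → M
  i=22: B-O = 13 → N
  i=23: Q-W = 20 → U
  i=24: X-F = 18 → S
  i=25: K-D =  7 → H
  i=26: C-P = 13 → N
  i=27: M-D =  9 → J
  i=28: C-B =  1 → B
  i=29: Z-N = 12 → M
  i=30: F-S = 13 → N
  shifts repeat with period 8: SHNJBMNU

SHNJBMNU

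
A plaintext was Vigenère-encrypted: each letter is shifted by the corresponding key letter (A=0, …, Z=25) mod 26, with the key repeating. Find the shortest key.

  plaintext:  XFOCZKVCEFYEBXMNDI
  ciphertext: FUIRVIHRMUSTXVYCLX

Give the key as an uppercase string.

IPUPWYMP

  i= 0: F-X =  8 → I
  i= 1: U-F = 15 → P
  i= 2: I-O = 20 → U
  i= 3: R-C = 15 → P
  i= 4: V-Z = 22 → W
  i= 5: I-K = 24 → Y
  i= 6: H-V = 12 → M
  i= 7: R-C = 15 → P
  i= 8: M-E =  8 → I
  i= 9: U-F = 15 → P
  i=10: S-Y = 20 → U
  i=11: T-E = 15 → P
  i=12: X-B = 22 → W
  i=13: V-X = 24 → Y
  i=14: Y-M = 12 → M
  i=15: C-N = 15 → P
  i=16: L-D =  8 → I
  i=17: X-I = 15 → P
  shifts repeat with period 8: IPUPWYMP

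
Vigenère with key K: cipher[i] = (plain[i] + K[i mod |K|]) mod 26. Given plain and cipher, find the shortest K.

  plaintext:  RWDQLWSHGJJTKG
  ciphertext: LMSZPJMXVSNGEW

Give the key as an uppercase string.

UQPJEN

  i= 0: L-R = 20 → U
  i= 1: M-W = 16 → Q
  i= 2: S-D = 15 → P
  i= 3: Z-Q =  9 → J
  i= 4: P-L =  4 → E
  i= 5: J-W = 13 → N
  i= 6: M-S = 20 → U
  i= 7: X-H = 16 → Q
  i= 8: V-G = 15 → P
  i= 9: S-J =  9 → J
  i=10: N-J =  4 → E
  i=11: G-T = 13 → N
  i=12: E-K = 20 → U
  i=13: W-G = 16 → Q
  shifts repeat with period 6: UQPJEN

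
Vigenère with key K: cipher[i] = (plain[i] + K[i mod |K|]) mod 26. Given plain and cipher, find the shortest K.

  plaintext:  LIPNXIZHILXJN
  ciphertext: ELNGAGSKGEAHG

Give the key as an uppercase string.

TDY

  i= 0: E-L = 19 → T
  i= 1: L-I =  3 → D
  i= 2: N-P = 24 → Y
  i= 3: G-N = 19 → T
  i= 4: A-X =  3 → D
  i= 5: G-I = 24 → Y
  i= 6: S-Z = 19 → T
  i= 7: K-H =  3 → D
  i= 8: G-I = 24 → Y
  i= 9: E-L = 19 → T
  i=10: A-X =  3 → D
  i=11: H-J = 24 → Y
  i=12: G-N = 19 → T
  shifts repeat with period 3: TDY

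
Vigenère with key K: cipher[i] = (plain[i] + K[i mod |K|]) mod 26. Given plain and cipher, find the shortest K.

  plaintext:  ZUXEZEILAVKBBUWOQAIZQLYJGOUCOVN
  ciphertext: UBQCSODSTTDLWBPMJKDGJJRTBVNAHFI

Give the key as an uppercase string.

  i= 0: U-Z = 21 → V
  i= 1: B-U =  7 → H
  i= 2: Q-X = 19 → T
  i= 3: C-E = 24 → Y
  i= 4: S-Z = 19 → T
  i= 5: O-E = 10 → K
  i= 6: D-I = 21 → V
  i= 7: S-L =  7 → H
  i= 8: T-A = 19 → T
  i= 9: T-V = 24 → Y
  i=10: D-K = 19 → T
  i=11: L-B = 10 → K
  i=12: W-B = 21 → V
  i=13: B-U =  7 → H
  i=14: P-W = 19 → T
  i=15: M-O = 24 → Y
  i=16: J-Q = 19 → T
  i=17: K-A = 10 → K
  i=18: D-I = 21 → V
  i=19: G-Z =  7 → H
  i=20: J-Q = 19 → T
  i=21: J-L = 24 → Y
  i=22: R-Y = 19 → T
  i=23: T-J = 10 → K
  i=24: B-G = 21 → V
  i=25: V-O =  7 → H
  i=26: N-U = 19 → T
  i=27: A-C = 24 → Y
  i=28: H-O = 19 → T
  i=29: F-V = 10 → K
  i=30: I-N = 21 → V
  shifts repeat with period 6: VHTYTK

VHTYTK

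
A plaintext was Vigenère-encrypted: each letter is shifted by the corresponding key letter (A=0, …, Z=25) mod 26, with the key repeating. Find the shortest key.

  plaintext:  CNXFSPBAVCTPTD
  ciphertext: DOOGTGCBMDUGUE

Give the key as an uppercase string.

  i= 0: D-C =  1 → B
  i= 1: O-N =  1 → B
  i= 2: O-X = 17 → R
  i= 3: G-F =  1 → B
  i= 4: T-S =  1 → B
  i= 5: G-P = 17 → R
  i= 6: C-B =  1 → B
  i= 7: B-A =  1 → B
  i= 8: M-V = 17 → R
  i= 9: D-C =  1 → B
  i=10: U-T =  1 → B
  i=11: G-P = 17 → R
  i=12: U-T =  1 → B
  i=13: E-D =  1 → B
  shifts repeat with period 3: BBR

BBR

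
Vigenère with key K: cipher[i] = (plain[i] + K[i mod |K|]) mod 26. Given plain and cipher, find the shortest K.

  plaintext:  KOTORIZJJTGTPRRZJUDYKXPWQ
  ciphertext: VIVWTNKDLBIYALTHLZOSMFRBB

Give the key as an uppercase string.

LUCICF

  i= 0: V-K = 11 → L
  i= 1: I-O = 20 → U
  i= 2: V-T =  2 → C
  i= 3: W-O =  8 → I
  i= 4: T-R =  2 → C
  i= 5: N-I =  5 → F
  i= 6: K-Z = 11 → L
  i= 7: D-J = 20 → U
  i= 8: L-J =  2 → C
  i= 9: B-T =  8 → I
  i=10: I-G =  2 → C
  i=11: Y-T =  5 → F
  i=12: A-P = 11 → L
  i=13: L-R = 20 → U
  i=14: T-R =  2 → C
  i=15: H-Z =  8 → I
  i=16: L-J =  2 → C
  i=17: Z-U =  5 → F
  i=18: O-D = 11 → L
  i=19: S-Y = 20 → U
  i=20: M-K =  2 → C
  i=21: F-X =  8 → I
  i=22: R-P =  2 → C
  i=23: B-W =  5 → F
  i=24: B-Q = 11 → L
  shifts repeat with period 6: LUCICF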